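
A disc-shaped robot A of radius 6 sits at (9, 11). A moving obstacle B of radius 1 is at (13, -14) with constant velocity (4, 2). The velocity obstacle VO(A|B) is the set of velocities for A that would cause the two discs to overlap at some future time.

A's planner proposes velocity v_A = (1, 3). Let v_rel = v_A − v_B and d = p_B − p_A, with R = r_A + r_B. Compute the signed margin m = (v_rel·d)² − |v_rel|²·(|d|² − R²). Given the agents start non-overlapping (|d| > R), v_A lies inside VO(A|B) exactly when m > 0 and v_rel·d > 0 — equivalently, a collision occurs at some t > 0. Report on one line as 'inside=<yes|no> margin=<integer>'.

d = (4, -25),  |d|² = 641;  R = 6+1 = 7,  c = 641−7² = 592
v_rel = (-3, 1),  |v_rel|² = 10;  v_rel·d = (-3)·(4) + (1)·(-25) = -37
10·t² + 74·t + 592 = 0  ⇒  m = (-37)² − 10·592 = -4551
m = -4551 < 0,  v_rel·d = -37 < 0  ⇒  outside

inside=no margin=-4551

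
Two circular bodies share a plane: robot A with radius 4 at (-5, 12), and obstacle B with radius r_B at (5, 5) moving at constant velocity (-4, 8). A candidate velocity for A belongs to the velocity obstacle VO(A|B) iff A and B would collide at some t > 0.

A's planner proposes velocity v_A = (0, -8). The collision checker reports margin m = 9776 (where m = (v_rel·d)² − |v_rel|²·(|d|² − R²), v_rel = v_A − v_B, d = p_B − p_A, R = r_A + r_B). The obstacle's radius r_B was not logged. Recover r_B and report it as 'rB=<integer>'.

m = 9776
d = (10, -7);  v_rel = (4, -16),  |v_rel|² = 272
v_rel×d = (4)·(-7) − (-16)·(10) = 132
since m = R²·272 − 132²:  R² = (17424 + 9776) / 272 = 100
R = √100 = 10  ⇒  r_B = 10 − 4 = 6

rB=6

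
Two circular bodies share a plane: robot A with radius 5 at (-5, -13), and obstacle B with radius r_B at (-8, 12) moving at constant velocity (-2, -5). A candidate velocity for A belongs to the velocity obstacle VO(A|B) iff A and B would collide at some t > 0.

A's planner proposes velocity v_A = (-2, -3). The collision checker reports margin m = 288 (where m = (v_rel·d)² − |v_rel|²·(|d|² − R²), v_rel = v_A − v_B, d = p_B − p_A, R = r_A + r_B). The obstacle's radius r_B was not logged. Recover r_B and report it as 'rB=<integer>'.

m = 288
d = (-3, 25);  v_rel = (0, 2),  |v_rel|² = 4
v_rel×d = (0)·(25) − (2)·(-3) = 6
since m = R²·4 − 6²:  R² = (36 + 288) / 4 = 81
R = √81 = 9  ⇒  r_B = 9 − 5 = 4

rB=4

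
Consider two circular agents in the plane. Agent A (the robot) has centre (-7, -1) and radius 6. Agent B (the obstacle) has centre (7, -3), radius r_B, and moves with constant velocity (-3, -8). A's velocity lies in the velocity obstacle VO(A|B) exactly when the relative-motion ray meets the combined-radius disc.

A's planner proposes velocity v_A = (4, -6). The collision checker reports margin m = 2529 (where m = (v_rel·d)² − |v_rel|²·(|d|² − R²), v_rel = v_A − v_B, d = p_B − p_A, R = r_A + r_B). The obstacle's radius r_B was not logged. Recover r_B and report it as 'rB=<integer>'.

m = 2529
d = (14, -2);  v_rel = (7, 2),  |v_rel|² = 53
v_rel×d = (7)·(-2) − (2)·(14) = -42
since m = R²·53 − (-42)²:  R² = (1764 + 2529) / 53 = 81
R = √81 = 9  ⇒  r_B = 9 − 6 = 3

rB=3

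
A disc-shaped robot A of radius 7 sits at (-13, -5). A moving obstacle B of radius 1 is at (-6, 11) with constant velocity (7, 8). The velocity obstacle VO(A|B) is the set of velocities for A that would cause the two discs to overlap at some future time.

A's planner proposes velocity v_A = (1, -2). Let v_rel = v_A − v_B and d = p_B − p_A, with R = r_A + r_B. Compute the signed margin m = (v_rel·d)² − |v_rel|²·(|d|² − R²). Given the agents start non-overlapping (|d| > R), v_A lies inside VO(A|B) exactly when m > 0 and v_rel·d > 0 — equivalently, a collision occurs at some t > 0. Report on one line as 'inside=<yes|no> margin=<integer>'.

d = (7, 16),  |d|² = 305;  R = 7+1 = 8,  c = 305−8² = 241
v_rel = (-6, -10),  |v_rel|² = 136;  v_rel·d = (-6)·(7) + (-10)·(16) = -202
136·t² + 404·t + 241 = 0  ⇒  m = (-202)² − 136·241 = 8028
m = 8028 > 0,  v_rel·d = -202 < 0  ⇒  outside

inside=no margin=8028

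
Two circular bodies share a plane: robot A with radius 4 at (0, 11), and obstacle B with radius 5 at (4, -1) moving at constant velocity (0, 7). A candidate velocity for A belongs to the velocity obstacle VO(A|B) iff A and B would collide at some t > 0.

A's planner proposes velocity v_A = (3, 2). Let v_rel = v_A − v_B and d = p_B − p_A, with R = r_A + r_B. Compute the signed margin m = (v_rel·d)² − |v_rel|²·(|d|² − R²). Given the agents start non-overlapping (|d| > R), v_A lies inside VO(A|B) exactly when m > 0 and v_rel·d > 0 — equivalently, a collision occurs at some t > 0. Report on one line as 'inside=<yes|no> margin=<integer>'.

d = (4, -12),  |d|² = 160;  R = 4+5 = 9,  c = 160−9² = 79
v_rel = (3, -5),  |v_rel|² = 34;  v_rel·d = (3)·(4) + (-5)·(-12) = 72
34·t² − 144·t + 79 = 0  ⇒  m = 72² − 34·79 = 2498
m = 2498 > 0,  v_rel·d = 72 > 0  ⇒  inside

inside=yes margin=2498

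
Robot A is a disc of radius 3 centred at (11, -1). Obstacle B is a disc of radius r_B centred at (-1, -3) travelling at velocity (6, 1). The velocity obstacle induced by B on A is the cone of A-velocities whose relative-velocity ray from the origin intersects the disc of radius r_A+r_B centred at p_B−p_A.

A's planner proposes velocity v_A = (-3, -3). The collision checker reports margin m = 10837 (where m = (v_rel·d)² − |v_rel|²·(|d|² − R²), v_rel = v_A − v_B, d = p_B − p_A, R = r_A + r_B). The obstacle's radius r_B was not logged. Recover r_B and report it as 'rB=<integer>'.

m = 10837
d = (-12, -2);  v_rel = (-9, -4),  |v_rel|² = 97
v_rel×d = (-9)·(-2) − (-4)·(-12) = -30
since m = R²·97 − (-30)²:  R² = (900 + 10837) / 97 = 121
R = √121 = 11  ⇒  r_B = 11 − 3 = 8

rB=8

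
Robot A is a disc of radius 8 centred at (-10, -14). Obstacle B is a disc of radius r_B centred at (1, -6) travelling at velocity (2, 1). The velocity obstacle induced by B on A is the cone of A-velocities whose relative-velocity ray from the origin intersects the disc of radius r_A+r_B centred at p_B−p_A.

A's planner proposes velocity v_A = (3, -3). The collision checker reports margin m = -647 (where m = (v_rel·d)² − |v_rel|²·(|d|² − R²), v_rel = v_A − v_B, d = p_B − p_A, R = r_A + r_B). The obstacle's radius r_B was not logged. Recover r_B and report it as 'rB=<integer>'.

m = -647
d = (11, 8);  v_rel = (1, -4),  |v_rel|² = 17
v_rel×d = (1)·(8) − (-4)·(11) = 52
since m = R²·17 − 52²:  R² = (2704 + -647) / 17 = 121
R = √121 = 11  ⇒  r_B = 11 − 8 = 3

rB=3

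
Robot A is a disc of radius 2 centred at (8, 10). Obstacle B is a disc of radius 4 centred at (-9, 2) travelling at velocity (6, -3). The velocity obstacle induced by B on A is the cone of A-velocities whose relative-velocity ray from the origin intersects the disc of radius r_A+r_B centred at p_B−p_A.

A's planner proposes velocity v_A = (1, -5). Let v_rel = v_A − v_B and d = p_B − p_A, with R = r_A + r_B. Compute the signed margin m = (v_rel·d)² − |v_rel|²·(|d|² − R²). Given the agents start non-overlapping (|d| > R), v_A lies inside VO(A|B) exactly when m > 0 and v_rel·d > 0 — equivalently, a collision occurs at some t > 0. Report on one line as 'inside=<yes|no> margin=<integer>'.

d = (-17, -8),  |d|² = 353;  R = 2+4 = 6,  c = 353−6² = 317
v_rel = (-5, -2),  |v_rel|² = 29;  v_rel·d = (-5)·(-17) + (-2)·(-8) = 101
29·t² − 202·t + 317 = 0  ⇒  m = 101² − 29·317 = 1008
m = 1008 > 0,  v_rel·d = 101 > 0  ⇒  inside

inside=yes margin=1008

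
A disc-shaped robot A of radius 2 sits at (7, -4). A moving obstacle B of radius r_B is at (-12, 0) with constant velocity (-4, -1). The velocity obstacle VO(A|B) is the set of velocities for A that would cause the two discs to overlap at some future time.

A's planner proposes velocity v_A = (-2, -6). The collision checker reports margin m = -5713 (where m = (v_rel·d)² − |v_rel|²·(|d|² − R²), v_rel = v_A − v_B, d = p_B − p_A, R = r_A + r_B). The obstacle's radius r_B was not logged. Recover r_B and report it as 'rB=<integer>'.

m = -5713
d = (-19, 4);  v_rel = (2, -5),  |v_rel|² = 29
v_rel×d = (2)·(4) − (-5)·(-19) = -87
since m = R²·29 − (-87)²:  R² = (7569 + -5713) / 29 = 64
R = √64 = 8  ⇒  r_B = 8 − 2 = 6

rB=6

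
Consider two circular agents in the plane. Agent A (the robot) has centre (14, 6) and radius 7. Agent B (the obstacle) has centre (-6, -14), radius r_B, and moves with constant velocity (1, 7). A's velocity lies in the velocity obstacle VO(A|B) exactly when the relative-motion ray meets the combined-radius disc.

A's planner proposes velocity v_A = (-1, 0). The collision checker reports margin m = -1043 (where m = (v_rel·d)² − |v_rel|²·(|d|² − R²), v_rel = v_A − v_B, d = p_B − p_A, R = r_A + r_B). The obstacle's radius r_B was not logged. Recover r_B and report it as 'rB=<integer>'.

m = -1043
d = (-20, -20);  v_rel = (-2, -7),  |v_rel|² = 53
v_rel×d = (-2)·(-20) − (-7)·(-20) = -100
since m = R²·53 − (-100)²:  R² = (10000 + -1043) / 53 = 169
R = √169 = 13  ⇒  r_B = 13 − 7 = 6

rB=6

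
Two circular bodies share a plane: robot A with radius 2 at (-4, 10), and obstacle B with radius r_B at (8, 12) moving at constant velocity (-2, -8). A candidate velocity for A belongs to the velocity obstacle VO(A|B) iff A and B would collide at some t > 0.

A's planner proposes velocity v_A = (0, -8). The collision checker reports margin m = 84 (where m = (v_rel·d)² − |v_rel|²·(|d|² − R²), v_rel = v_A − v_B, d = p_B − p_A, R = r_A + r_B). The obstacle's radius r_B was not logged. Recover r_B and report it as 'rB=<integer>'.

m = 84
d = (12, 2);  v_rel = (2, 0),  |v_rel|² = 4
v_rel×d = (2)·(2) − (0)·(12) = 4
since m = R²·4 − 4²:  R² = (16 + 84) / 4 = 25
R = √25 = 5  ⇒  r_B = 5 − 2 = 3

rB=3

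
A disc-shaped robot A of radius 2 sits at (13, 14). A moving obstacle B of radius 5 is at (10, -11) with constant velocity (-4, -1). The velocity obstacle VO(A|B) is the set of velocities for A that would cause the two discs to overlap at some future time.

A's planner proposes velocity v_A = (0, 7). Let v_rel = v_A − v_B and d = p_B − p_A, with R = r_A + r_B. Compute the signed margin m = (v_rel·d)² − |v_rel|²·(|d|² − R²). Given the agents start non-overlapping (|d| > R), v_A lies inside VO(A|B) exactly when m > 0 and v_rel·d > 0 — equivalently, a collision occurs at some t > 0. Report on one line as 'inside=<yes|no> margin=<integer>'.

d = (-3, -25),  |d|² = 634;  R = 2+5 = 7,  c = 634−7² = 585
v_rel = (4, 8),  |v_rel|² = 80;  v_rel·d = (4)·(-3) + (8)·(-25) = -212
80·t² + 424·t + 585 = 0  ⇒  m = (-212)² − 80·585 = -1856
m = -1856 < 0,  v_rel·d = -212 < 0  ⇒  outside

inside=no margin=-1856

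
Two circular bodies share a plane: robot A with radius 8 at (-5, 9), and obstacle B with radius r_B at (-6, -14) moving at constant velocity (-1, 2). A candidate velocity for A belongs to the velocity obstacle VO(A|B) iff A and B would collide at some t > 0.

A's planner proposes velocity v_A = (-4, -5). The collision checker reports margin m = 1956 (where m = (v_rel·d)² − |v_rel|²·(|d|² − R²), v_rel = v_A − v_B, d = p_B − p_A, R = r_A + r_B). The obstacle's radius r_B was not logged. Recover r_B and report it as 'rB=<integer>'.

m = 1956
d = (-1, -23);  v_rel = (-3, -7),  |v_rel|² = 58
v_rel×d = (-3)·(-23) − (-7)·(-1) = 62
since m = R²·58 − 62²:  R² = (3844 + 1956) / 58 = 100
R = √100 = 10  ⇒  r_B = 10 − 8 = 2

rB=2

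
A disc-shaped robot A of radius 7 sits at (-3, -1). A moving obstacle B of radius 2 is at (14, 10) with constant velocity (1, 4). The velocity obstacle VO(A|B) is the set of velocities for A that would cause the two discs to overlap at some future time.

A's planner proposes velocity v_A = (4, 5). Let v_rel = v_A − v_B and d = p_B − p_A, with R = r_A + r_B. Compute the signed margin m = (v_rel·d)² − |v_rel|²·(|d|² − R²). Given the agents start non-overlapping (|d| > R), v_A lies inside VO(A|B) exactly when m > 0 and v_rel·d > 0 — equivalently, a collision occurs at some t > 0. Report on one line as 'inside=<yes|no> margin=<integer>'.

d = (17, 11),  |d|² = 410;  R = 7+2 = 9,  c = 410−9² = 329
v_rel = (3, 1),  |v_rel|² = 10;  v_rel·d = (3)·(17) + (1)·(11) = 62
10·t² − 124·t + 329 = 0  ⇒  m = 62² − 10·329 = 554
m = 554 > 0,  v_rel·d = 62 > 0  ⇒  inside

inside=yes margin=554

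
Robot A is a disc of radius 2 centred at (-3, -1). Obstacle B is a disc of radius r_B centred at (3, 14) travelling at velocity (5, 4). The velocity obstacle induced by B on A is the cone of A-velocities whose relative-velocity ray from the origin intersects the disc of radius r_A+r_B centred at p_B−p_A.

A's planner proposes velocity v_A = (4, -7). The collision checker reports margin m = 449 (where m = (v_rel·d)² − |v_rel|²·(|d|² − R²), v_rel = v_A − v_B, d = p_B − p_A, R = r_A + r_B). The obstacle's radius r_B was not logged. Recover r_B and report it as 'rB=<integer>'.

m = 449
d = (6, 15);  v_rel = (-1, -11),  |v_rel|² = 122
v_rel×d = (-1)·(15) − (-11)·(6) = 51
since m = R²·122 − 51²:  R² = (2601 + 449) / 122 = 25
R = √25 = 5  ⇒  r_B = 5 − 2 = 3

rB=3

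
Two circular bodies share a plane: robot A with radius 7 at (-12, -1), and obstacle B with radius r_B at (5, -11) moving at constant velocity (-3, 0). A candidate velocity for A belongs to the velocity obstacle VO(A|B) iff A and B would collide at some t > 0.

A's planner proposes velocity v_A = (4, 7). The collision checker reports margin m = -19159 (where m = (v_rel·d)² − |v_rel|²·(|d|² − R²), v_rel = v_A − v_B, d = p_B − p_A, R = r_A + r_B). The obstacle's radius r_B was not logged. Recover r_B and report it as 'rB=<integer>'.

m = -19159
d = (17, -10);  v_rel = (7, 7),  |v_rel|² = 98
v_rel×d = (7)·(-10) − (7)·(17) = -189
since m = R²·98 − (-189)²:  R² = (35721 + -19159) / 98 = 169
R = √169 = 13  ⇒  r_B = 13 − 7 = 6

rB=6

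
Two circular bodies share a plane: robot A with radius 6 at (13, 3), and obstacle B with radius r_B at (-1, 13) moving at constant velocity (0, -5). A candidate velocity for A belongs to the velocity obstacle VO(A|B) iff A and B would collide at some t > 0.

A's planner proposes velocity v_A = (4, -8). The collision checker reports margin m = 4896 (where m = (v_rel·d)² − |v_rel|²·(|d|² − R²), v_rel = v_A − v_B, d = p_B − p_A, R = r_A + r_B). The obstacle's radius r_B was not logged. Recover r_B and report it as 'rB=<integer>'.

m = 4896
d = (-14, 10);  v_rel = (4, -3),  |v_rel|² = 25
v_rel×d = (4)·(10) − (-3)·(-14) = -2
since m = R²·25 − (-2)²:  R² = (4 + 4896) / 25 = 196
R = √196 = 14  ⇒  r_B = 14 − 6 = 8

rB=8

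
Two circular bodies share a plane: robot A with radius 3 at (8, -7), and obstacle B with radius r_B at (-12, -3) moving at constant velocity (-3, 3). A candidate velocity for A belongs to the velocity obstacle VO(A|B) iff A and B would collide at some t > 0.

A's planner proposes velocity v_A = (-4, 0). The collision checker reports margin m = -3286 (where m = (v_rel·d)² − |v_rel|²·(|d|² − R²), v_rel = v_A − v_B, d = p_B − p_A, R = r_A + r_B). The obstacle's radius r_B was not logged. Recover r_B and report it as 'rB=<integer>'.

m = -3286
d = (-20, 4);  v_rel = (-1, -3),  |v_rel|² = 10
v_rel×d = (-1)·(4) − (-3)·(-20) = -64
since m = R²·10 − (-64)²:  R² = (4096 + -3286) / 10 = 81
R = √81 = 9  ⇒  r_B = 9 − 3 = 6

rB=6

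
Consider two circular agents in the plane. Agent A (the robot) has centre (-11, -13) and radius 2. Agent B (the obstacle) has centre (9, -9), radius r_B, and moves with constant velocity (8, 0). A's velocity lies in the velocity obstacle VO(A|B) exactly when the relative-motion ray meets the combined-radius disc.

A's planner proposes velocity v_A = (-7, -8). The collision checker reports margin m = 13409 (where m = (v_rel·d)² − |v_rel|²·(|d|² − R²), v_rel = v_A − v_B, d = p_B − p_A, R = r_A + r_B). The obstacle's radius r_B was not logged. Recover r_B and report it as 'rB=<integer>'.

m = 13409
d = (20, 4);  v_rel = (-15, -8),  |v_rel|² = 289
v_rel×d = (-15)·(4) − (-8)·(20) = 100
since m = R²·289 − 100²:  R² = (10000 + 13409) / 289 = 81
R = √81 = 9  ⇒  r_B = 9 − 2 = 7

rB=7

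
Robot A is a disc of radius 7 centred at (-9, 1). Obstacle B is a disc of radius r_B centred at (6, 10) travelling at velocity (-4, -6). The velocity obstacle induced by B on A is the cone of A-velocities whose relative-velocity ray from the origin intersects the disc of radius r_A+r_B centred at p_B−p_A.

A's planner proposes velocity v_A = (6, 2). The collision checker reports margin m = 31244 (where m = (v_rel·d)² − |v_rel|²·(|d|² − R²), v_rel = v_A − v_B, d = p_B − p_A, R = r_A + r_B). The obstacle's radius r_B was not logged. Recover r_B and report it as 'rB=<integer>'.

m = 31244
d = (15, 9);  v_rel = (10, 8),  |v_rel|² = 164
v_rel×d = (10)·(9) − (8)·(15) = -30
since m = R²·164 − (-30)²:  R² = (900 + 31244) / 164 = 196
R = √196 = 14  ⇒  r_B = 14 − 7 = 7

rB=7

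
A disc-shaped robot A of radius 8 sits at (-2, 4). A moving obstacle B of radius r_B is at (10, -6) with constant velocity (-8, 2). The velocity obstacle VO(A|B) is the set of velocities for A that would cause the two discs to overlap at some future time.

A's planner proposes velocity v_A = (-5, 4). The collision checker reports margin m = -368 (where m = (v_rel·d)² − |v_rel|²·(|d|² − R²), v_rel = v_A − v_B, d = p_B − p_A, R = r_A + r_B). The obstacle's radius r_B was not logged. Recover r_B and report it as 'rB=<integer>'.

m = -368
d = (12, -10);  v_rel = (3, 2),  |v_rel|² = 13
v_rel×d = (3)·(-10) − (2)·(12) = -54
since m = R²·13 − (-54)²:  R² = (2916 + -368) / 13 = 196
R = √196 = 14  ⇒  r_B = 14 − 8 = 6

rB=6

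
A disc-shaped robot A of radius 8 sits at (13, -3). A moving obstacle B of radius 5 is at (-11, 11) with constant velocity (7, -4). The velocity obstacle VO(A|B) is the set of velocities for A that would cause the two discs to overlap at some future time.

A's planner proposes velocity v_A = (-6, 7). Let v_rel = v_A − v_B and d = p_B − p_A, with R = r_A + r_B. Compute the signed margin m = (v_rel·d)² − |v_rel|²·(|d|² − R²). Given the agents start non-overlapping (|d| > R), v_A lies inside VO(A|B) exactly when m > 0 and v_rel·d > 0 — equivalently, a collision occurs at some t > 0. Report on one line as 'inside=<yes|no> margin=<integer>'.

d = (-24, 14),  |d|² = 772;  R = 8+5 = 13,  c = 772−13² = 603
v_rel = (-13, 11),  |v_rel|² = 290;  v_rel·d = (-13)·(-24) + (11)·(14) = 466
290·t² − 932·t + 603 = 0  ⇒  m = 466² − 290·603 = 42286
m = 42286 > 0,  v_rel·d = 466 > 0  ⇒  inside

inside=yes margin=42286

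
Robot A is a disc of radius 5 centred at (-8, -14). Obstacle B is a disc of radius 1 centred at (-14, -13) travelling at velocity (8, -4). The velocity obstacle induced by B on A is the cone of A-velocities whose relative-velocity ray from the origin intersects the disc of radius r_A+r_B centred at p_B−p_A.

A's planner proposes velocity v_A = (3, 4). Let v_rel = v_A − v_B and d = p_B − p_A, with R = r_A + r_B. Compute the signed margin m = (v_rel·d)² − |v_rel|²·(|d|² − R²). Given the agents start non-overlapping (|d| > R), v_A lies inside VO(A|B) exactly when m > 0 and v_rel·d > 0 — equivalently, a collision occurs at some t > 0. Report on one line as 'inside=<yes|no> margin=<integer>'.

d = (-6, 1),  |d|² = 37;  R = 5+1 = 6,  c = 37−6² = 1
v_rel = (-5, 8),  |v_rel|² = 89;  v_rel·d = (-5)·(-6) + (8)·(1) = 38
89·t² − 76·t + 1 = 0  ⇒  m = 38² − 89·1 = 1355
m = 1355 > 0,  v_rel·d = 38 > 0  ⇒  inside

inside=yes margin=1355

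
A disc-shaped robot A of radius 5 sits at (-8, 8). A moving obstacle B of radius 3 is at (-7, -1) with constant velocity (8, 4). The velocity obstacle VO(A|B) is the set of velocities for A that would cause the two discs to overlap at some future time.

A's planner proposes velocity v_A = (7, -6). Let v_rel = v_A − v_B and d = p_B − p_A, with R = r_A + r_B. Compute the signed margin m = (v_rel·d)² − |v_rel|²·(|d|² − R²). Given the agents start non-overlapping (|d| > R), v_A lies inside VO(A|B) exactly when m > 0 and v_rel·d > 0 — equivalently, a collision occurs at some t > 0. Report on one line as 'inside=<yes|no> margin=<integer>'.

d = (1, -9),  |d|² = 82;  R = 5+3 = 8,  c = 82−8² = 18
v_rel = (-1, -10),  |v_rel|² = 101;  v_rel·d = (-1)·(1) + (-10)·(-9) = 89
101·t² − 178·t + 18 = 0  ⇒  m = 89² − 101·18 = 6103
m = 6103 > 0,  v_rel·d = 89 > 0  ⇒  inside

inside=yes margin=6103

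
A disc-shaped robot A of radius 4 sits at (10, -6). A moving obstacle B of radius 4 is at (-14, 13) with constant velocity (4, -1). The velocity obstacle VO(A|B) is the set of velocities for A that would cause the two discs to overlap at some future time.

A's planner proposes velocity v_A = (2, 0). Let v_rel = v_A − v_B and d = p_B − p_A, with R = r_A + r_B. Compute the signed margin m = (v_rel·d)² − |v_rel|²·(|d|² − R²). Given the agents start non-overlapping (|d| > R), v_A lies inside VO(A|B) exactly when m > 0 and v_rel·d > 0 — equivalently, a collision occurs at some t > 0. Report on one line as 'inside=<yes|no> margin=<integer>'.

d = (-24, 19),  |d|² = 937;  R = 4+4 = 8,  c = 937−8² = 873
v_rel = (-2, 1),  |v_rel|² = 5;  v_rel·d = (-2)·(-24) + (1)·(19) = 67
5·t² − 134·t + 873 = 0  ⇒  m = 67² − 5·873 = 124
m = 124 > 0,  v_rel·d = 67 > 0  ⇒  inside

inside=yes margin=124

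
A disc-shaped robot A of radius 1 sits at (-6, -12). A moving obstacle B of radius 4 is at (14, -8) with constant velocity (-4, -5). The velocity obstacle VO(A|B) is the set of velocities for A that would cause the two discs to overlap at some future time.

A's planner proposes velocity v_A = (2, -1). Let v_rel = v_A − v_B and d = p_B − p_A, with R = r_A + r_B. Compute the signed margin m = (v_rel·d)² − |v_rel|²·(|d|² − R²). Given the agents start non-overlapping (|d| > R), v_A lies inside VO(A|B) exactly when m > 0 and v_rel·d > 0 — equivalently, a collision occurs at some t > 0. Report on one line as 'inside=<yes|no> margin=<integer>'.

d = (20, 4),  |d|² = 416;  R = 1+4 = 5,  c = 416−5² = 391
v_rel = (6, 4),  |v_rel|² = 52;  v_rel·d = (6)·(20) + (4)·(4) = 136
52·t² − 272·t + 391 = 0  ⇒  m = 136² − 52·391 = -1836
m = -1836 < 0,  v_rel·d = 136 > 0  ⇒  outside

inside=no margin=-1836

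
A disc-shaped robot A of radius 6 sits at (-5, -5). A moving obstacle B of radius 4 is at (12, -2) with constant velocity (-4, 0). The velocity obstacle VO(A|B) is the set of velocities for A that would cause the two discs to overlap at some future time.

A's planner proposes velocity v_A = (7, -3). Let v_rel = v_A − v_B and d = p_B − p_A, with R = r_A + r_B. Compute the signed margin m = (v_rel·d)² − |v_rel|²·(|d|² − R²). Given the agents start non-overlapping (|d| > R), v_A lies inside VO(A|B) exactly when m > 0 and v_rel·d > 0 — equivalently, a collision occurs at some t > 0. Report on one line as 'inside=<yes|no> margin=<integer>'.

d = (17, 3),  |d|² = 298;  R = 6+4 = 10,  c = 298−10² = 198
v_rel = (11, -3),  |v_rel|² = 130;  v_rel·d = (11)·(17) + (-3)·(3) = 178
130·t² − 356·t + 198 = 0  ⇒  m = 178² − 130·198 = 5944
m = 5944 > 0,  v_rel·d = 178 > 0  ⇒  inside

inside=yes margin=5944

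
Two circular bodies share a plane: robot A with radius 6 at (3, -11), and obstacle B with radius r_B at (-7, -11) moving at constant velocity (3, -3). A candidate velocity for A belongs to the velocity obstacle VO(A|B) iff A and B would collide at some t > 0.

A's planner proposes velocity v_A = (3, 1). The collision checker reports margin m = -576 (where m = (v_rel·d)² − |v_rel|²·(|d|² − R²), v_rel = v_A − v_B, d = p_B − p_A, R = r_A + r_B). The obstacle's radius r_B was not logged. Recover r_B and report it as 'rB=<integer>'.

m = -576
d = (-10, 0);  v_rel = (0, 4),  |v_rel|² = 16
v_rel×d = (0)·(0) − (4)·(-10) = 40
since m = R²·16 − 40²:  R² = (1600 + -576) / 16 = 64
R = √64 = 8  ⇒  r_B = 8 − 6 = 2

rB=2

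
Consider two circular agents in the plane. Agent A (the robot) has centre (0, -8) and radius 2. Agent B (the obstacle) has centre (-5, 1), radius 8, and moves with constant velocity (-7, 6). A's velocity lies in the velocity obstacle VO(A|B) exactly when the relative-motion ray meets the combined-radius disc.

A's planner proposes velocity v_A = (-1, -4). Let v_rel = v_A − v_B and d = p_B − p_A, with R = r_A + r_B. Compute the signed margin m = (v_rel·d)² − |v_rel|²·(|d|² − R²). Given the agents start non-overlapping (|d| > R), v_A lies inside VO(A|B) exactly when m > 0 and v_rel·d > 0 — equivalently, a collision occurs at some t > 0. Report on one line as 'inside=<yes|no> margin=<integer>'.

d = (-5, 9),  |d|² = 106;  R = 2+8 = 10,  c = 106−10² = 6
v_rel = (6, -10),  |v_rel|² = 136;  v_rel·d = (6)·(-5) + (-10)·(9) = -120
136·t² + 240·t + 6 = 0  ⇒  m = (-120)² − 136·6 = 13584
m = 13584 > 0,  v_rel·d = -120 < 0  ⇒  outside

inside=no margin=13584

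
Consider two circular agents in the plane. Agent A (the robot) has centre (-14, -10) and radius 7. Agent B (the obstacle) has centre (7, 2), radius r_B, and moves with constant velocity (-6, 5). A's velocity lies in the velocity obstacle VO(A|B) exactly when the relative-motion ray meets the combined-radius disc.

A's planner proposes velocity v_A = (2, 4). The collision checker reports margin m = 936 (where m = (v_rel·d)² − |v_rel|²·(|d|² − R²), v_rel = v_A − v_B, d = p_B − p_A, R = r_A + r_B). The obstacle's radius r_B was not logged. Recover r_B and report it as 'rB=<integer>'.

m = 936
d = (21, 12);  v_rel = (8, -1),  |v_rel|² = 65
v_rel×d = (8)·(12) − (-1)·(21) = 117
since m = R²·65 − 117²:  R² = (13689 + 936) / 65 = 225
R = √225 = 15  ⇒  r_B = 15 − 7 = 8

rB=8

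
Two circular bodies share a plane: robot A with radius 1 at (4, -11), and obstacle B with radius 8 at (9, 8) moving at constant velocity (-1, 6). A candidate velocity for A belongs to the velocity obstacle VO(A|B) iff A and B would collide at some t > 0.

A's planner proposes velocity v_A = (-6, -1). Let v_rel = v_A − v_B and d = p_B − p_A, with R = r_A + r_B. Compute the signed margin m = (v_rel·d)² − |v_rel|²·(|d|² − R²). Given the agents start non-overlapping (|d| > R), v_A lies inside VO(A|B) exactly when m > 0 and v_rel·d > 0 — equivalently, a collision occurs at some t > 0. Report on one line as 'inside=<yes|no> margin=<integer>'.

d = (5, 19),  |d|² = 386;  R = 1+8 = 9,  c = 386−9² = 305
v_rel = (-5, -7),  |v_rel|² = 74;  v_rel·d = (-5)·(5) + (-7)·(19) = -158
74·t² + 316·t + 305 = 0  ⇒  m = (-158)² − 74·305 = 2394
m = 2394 > 0,  v_rel·d = -158 < 0  ⇒  outside

inside=no margin=2394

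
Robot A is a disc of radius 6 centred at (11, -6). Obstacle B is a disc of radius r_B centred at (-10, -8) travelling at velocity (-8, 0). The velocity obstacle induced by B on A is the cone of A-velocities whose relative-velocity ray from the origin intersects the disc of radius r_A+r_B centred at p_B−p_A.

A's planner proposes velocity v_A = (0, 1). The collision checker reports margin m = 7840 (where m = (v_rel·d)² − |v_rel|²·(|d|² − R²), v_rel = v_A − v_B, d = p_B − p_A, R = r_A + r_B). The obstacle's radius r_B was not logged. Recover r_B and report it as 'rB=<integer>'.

m = 7840
d = (-21, -2);  v_rel = (8, 1),  |v_rel|² = 65
v_rel×d = (8)·(-2) − (1)·(-21) = 5
since m = R²·65 − 5²:  R² = (25 + 7840) / 65 = 121
R = √121 = 11  ⇒  r_B = 11 − 6 = 5

rB=5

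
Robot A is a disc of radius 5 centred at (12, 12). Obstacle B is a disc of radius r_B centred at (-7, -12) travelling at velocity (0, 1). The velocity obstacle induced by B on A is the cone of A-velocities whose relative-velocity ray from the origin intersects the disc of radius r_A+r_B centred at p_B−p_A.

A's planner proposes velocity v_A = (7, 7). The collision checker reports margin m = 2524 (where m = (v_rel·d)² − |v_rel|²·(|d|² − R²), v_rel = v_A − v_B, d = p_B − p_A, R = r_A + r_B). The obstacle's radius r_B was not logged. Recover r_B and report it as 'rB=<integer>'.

m = 2524
d = (-19, -24);  v_rel = (7, 6),  |v_rel|² = 85
v_rel×d = (7)·(-24) − (6)·(-19) = -54
since m = R²·85 − (-54)²:  R² = (2916 + 2524) / 85 = 64
R = √64 = 8  ⇒  r_B = 8 − 5 = 3

rB=3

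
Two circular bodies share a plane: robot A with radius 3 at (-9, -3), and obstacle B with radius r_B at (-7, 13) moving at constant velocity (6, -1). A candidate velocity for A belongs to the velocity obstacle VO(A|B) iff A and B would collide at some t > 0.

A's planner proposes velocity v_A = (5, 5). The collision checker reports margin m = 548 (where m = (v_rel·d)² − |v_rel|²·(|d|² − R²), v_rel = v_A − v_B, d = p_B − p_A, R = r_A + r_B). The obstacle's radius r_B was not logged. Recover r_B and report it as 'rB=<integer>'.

m = 548
d = (2, 16);  v_rel = (-1, 6),  |v_rel|² = 37
v_rel×d = (-1)·(16) − (6)·(2) = -28
since m = R²·37 − (-28)²:  R² = (784 + 548) / 37 = 36
R = √36 = 6  ⇒  r_B = 6 − 3 = 3

rB=3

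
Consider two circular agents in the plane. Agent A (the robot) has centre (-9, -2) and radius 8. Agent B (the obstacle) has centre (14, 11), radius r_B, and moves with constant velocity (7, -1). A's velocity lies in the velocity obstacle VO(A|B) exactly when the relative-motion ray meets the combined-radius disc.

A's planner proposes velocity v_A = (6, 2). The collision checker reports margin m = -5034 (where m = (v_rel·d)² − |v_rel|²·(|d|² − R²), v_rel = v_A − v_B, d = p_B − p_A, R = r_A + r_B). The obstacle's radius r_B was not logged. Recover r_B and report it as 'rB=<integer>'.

m = -5034
d = (23, 13);  v_rel = (-1, 3),  |v_rel|² = 10
v_rel×d = (-1)·(13) − (3)·(23) = -82
since m = R²·10 − (-82)²:  R² = (6724 + -5034) / 10 = 169
R = √169 = 13  ⇒  r_B = 13 − 8 = 5

rB=5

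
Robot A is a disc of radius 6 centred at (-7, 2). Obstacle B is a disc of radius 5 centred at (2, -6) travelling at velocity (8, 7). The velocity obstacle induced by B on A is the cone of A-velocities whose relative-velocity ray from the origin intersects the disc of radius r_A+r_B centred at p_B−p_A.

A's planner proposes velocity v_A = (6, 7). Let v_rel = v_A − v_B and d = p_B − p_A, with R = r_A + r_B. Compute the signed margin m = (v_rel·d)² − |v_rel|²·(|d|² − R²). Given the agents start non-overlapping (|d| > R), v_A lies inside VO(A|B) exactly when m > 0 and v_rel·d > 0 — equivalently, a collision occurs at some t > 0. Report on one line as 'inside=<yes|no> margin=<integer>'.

d = (9, -8),  |d|² = 145;  R = 6+5 = 11,  c = 145−11² = 24
v_rel = (-2, 0),  |v_rel|² = 4;  v_rel·d = (-2)·(9) + (0)·(-8) = -18
4·t² + 36·t + 24 = 0  ⇒  m = (-18)² − 4·24 = 228
m = 228 > 0,  v_rel·d = -18 < 0  ⇒  outside

inside=no margin=228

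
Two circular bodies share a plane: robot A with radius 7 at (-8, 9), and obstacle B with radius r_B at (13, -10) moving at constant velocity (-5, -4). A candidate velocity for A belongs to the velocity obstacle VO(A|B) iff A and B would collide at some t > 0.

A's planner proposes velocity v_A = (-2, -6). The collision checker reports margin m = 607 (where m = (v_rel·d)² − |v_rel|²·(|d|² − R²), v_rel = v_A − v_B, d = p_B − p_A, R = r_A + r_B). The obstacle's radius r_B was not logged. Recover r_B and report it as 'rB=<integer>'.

m = 607
d = (21, -19);  v_rel = (3, -2),  |v_rel|² = 13
v_rel×d = (3)·(-19) − (-2)·(21) = -15
since m = R²·13 − (-15)²:  R² = (225 + 607) / 13 = 64
R = √64 = 8  ⇒  r_B = 8 − 7 = 1

rB=1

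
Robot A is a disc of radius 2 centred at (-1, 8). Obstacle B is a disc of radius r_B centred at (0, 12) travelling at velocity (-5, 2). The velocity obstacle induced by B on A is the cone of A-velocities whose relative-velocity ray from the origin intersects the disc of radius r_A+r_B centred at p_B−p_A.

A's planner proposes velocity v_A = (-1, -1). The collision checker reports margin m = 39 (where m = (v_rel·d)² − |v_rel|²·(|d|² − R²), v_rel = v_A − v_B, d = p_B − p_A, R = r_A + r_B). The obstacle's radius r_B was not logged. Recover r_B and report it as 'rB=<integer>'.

m = 39
d = (1, 4);  v_rel = (4, -3),  |v_rel|² = 25
v_rel×d = (4)·(4) − (-3)·(1) = 19
since m = R²·25 − 19²:  R² = (361 + 39) / 25 = 16
R = √16 = 4  ⇒  r_B = 4 − 2 = 2

rB=2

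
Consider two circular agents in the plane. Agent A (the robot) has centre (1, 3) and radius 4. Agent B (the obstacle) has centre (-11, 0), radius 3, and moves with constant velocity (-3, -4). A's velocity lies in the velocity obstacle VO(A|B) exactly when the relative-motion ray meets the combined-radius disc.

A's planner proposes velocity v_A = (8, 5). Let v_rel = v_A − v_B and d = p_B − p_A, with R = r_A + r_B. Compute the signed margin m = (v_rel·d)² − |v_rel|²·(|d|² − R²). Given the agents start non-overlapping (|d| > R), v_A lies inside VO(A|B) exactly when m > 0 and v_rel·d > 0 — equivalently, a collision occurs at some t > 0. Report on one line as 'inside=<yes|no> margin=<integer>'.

d = (-12, -3),  |d|² = 153;  R = 4+3 = 7,  c = 153−7² = 104
v_rel = (11, 9),  |v_rel|² = 202;  v_rel·d = (11)·(-12) + (9)·(-3) = -159
202·t² + 318·t + 104 = 0  ⇒  m = (-159)² − 202·104 = 4273
m = 4273 > 0,  v_rel·d = -159 < 0  ⇒  outside

inside=no margin=4273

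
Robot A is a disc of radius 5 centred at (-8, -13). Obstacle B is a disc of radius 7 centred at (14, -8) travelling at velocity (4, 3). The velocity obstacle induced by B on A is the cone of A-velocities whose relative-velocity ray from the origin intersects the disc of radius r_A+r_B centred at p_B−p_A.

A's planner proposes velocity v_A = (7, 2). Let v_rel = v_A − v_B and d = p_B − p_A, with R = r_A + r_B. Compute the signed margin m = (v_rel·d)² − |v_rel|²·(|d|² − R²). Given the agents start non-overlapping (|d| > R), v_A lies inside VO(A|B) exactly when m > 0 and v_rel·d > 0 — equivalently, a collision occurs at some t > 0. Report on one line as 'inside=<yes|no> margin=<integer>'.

d = (22, 5),  |d|² = 509;  R = 5+7 = 12,  c = 509−12² = 365
v_rel = (3, -1),  |v_rel|² = 10;  v_rel·d = (3)·(22) + (-1)·(5) = 61
10·t² − 122·t + 365 = 0  ⇒  m = 61² − 10·365 = 71
m = 71 > 0,  v_rel·d = 61 > 0  ⇒  inside

inside=yes margin=71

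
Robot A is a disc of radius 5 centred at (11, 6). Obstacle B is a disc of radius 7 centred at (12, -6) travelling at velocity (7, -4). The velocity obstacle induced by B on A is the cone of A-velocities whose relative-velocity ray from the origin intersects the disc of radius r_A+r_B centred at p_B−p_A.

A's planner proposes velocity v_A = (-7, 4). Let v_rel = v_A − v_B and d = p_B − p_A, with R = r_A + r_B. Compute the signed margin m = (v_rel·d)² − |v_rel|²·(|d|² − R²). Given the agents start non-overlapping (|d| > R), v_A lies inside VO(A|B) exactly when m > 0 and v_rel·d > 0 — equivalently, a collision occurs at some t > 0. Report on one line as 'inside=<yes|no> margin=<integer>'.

d = (1, -12),  |d|² = 145;  R = 5+7 = 12,  c = 145−12² = 1
v_rel = (-14, 8),  |v_rel|² = 260;  v_rel·d = (-14)·(1) + (8)·(-12) = -110
260·t² + 220·t + 1 = 0  ⇒  m = (-110)² − 260·1 = 11840
m = 11840 > 0,  v_rel·d = -110 < 0  ⇒  outside

inside=no margin=11840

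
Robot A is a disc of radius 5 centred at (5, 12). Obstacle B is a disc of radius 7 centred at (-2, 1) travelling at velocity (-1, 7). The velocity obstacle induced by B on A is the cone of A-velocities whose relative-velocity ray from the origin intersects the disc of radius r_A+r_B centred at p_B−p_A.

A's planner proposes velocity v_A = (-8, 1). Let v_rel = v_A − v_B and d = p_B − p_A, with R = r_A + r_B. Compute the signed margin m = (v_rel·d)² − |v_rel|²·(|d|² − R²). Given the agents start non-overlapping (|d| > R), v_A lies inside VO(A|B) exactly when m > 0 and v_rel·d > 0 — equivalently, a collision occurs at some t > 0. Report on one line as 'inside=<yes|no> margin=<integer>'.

d = (-7, -11),  |d|² = 170;  R = 5+7 = 12,  c = 170−12² = 26
v_rel = (-7, -6),  |v_rel|² = 85;  v_rel·d = (-7)·(-7) + (-6)·(-11) = 115
85·t² − 230·t + 26 = 0  ⇒  m = 115² − 85·26 = 11015
m = 11015 > 0,  v_rel·d = 115 > 0  ⇒  inside

inside=yes margin=11015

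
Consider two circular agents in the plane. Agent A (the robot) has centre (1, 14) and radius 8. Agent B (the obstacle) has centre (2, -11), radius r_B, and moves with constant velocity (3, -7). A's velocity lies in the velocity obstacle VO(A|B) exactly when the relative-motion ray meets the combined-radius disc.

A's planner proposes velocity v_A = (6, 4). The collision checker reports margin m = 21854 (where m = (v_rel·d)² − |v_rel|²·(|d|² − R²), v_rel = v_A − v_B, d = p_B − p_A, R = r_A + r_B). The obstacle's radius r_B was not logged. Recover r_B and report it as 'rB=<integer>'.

m = 21854
d = (1, -25);  v_rel = (3, 11),  |v_rel|² = 130
v_rel×d = (3)·(-25) − (11)·(1) = -86
since m = R²·130 − (-86)²:  R² = (7396 + 21854) / 130 = 225
R = √225 = 15  ⇒  r_B = 15 − 8 = 7

rB=7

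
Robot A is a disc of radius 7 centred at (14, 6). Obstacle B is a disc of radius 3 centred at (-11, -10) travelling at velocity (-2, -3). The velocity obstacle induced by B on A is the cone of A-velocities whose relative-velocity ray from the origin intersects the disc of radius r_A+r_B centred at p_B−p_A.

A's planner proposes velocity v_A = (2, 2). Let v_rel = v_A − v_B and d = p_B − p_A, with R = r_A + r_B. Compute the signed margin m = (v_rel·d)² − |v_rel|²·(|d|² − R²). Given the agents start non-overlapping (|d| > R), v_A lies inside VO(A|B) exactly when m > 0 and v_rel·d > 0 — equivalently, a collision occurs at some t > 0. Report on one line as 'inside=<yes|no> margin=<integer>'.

d = (-25, -16),  |d|² = 881;  R = 7+3 = 10,  c = 881−10² = 781
v_rel = (4, 5),  |v_rel|² = 41;  v_rel·d = (4)·(-25) + (5)·(-16) = -180
41·t² + 360·t + 781 = 0  ⇒  m = (-180)² − 41·781 = 379
m = 379 > 0,  v_rel·d = -180 < 0  ⇒  outside

inside=no margin=379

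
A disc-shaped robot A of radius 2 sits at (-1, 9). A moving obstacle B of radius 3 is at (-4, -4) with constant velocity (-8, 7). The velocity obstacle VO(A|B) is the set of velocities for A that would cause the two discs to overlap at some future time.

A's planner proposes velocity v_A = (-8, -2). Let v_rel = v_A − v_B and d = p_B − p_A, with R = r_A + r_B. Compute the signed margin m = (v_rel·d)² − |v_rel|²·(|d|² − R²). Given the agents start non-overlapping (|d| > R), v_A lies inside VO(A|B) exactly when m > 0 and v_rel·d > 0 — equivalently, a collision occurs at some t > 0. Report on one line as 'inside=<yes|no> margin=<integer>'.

d = (-3, -13),  |d|² = 178;  R = 2+3 = 5,  c = 178−5² = 153
v_rel = (0, -9),  |v_rel|² = 81;  v_rel·d = (0)·(-3) + (-9)·(-13) = 117
81·t² − 234·t + 153 = 0  ⇒  m = 117² − 81·153 = 1296
m = 1296 > 0,  v_rel·d = 117 > 0  ⇒  inside

inside=yes margin=1296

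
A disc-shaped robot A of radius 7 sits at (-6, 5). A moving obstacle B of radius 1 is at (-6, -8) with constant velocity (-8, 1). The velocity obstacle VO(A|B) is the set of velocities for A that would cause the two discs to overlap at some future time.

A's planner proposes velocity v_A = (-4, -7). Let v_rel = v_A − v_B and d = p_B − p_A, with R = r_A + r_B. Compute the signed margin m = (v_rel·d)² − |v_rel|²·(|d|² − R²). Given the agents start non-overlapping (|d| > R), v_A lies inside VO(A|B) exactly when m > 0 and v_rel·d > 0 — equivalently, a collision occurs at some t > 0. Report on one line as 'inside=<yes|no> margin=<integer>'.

d = (0, -13),  |d|² = 169;  R = 7+1 = 8,  c = 169−8² = 105
v_rel = (4, -8),  |v_rel|² = 80;  v_rel·d = (4)·(0) + (-8)·(-13) = 104
80·t² − 208·t + 105 = 0  ⇒  m = 104² − 80·105 = 2416
m = 2416 > 0,  v_rel·d = 104 > 0  ⇒  inside

inside=yes margin=2416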